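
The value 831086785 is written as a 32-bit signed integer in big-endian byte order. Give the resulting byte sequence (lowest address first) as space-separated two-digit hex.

831086785 in hexadecimal, padded to 32 bits, is 0x318960C1.
Split into bytes (most-significant first): 31 89 60 C1.
Big-endian: lowest address holds the most-significant byte.
So the memory order matches the most-significant-first order: 31 89 60 C1.

31 89 60 C1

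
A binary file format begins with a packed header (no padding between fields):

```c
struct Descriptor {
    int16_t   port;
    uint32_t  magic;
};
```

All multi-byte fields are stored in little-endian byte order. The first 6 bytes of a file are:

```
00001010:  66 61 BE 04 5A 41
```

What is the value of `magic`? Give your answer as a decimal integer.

`magic` follows `port` (2 bytes), so it starts at byte offset 2 and occupies 4 bytes.
Bytes at offsets 2..5: BE 04 5A 41.
In little-endian order the low byte comes first in memory.
Reassemble most-significant byte first: 41 5A 04 BE → 0x415A04BE.
0x415A04BE = 1096418494.

1096418494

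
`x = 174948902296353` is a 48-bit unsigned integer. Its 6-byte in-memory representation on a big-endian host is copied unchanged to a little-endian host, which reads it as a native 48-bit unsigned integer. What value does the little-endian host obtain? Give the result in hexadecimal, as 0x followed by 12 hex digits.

0x21DB2C771D9F

174948902296353 in 48-bit hexadecimal is 0x9F1D772CDB21.
Stored big-endian, the bytes at ascending addresses are 9F 1D 77 2C DB 21.
Read back as little-endian, the first byte is least significant, giving 0x21DB2C771D9F.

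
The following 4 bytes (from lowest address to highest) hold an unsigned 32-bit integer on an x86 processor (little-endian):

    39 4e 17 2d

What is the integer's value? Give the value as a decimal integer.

756502073

In little-endian order the low byte comes first in memory.
Reassemble most-significant byte first: 2D 17 4E 39 → 0x2D174E39.
0x2D174E39 = 756502073.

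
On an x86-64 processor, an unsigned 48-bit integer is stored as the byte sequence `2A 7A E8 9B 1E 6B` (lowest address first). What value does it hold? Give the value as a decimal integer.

Little-endian stores the least-significant byte at the lowest address.
Reassemble most-significant byte first: 6B 1E 9B E8 7A 2A → 0x6B1E9BE87A2A.
0x6B1E9BE87A2A = 117779208895018.

117779208895018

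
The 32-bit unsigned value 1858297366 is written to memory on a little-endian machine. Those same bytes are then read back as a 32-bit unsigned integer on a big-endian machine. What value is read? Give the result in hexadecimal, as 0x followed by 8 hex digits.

1858297366 in 32-bit hexadecimal is 0x6EC35E16.
Stored little-endian, the bytes at ascending addresses are 16 5E C3 6E.
Read back as big-endian, the last byte is least significant, giving 0x165EC36E.

0x165EC36E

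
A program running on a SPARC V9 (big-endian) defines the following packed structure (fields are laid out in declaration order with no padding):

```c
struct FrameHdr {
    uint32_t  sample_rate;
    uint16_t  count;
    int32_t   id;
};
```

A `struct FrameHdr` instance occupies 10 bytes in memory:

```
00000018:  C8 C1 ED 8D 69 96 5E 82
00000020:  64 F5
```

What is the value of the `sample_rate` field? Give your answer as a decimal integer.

`sample_rate` is the first field, at byte offset 0, occupying 4 bytes.
Bytes at offsets 0..3: C8 C1 ED 8D.
Big-endian stores the most-significant byte at the lowest address.
The bytes are already most-significant first: 0xC8C1ED8D.
0xC8C1ED8D = 3368152461.

3368152461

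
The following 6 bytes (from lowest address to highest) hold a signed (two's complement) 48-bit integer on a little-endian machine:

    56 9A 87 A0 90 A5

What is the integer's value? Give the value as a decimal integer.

Little-endian stores the least-significant byte at the lowest address.
Reassemble most-significant byte first: A5 90 A0 87 9A 56 → 0xA590A0879A56.
Top bit is set, so as a signed 48-bit value this is 0xA590A0879A56 − 2^48 = -99434389595562.

-99434389595562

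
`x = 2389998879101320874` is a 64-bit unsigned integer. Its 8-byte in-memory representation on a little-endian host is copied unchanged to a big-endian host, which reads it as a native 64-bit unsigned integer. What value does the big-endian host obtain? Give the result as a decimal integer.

12285373769668307489

2389998879101320874 in 64-bit hexadecimal is 0x212AFB515A6A7EAA.
Stored little-endian, the bytes at ascending addresses are AA 7E 6A 5A 51 FB 2A 21.
Read back as big-endian, the last byte is least significant, giving 0xAA7E6A5A51FB2A21.
0xAA7E6A5A51FB2A21 = 12285373769668307489.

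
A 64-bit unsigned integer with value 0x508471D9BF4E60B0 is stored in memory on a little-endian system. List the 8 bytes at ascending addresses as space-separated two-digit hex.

Split into bytes (most-significant first): 50 84 71 D9 BF 4E 60 B0.
In little-endian order the low byte comes first in memory.
So at ascending addresses the bytes are B0 60 4E BF D9 71 84 50.

B0 60 4E BF D9 71 84 50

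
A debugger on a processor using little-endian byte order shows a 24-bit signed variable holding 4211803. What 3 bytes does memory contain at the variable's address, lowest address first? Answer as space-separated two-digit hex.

5B 44 40

4211803 in hexadecimal, padded to 24 bits, is 0x40445B.
Split into bytes (most-significant first): 40 44 5B.
Little-endian: lowest address holds the least-significant byte.
So at ascending addresses the bytes are 5B 44 40.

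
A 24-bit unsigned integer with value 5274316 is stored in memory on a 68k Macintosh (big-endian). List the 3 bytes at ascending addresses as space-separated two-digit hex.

5274316 in hexadecimal, padded to 24 bits, is 0x507ACC.
Split into bytes (most-significant first): 50 7A CC.
Big-endian: lowest address holds the most-significant byte.
So the memory order matches the most-significant-first order: 50 7A CC.

50 7A CC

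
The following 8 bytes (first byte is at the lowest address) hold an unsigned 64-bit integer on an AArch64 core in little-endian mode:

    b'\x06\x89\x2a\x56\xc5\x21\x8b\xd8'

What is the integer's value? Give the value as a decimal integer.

Little-endian: lowest address holds the least-significant byte.
Reassemble most-significant byte first: D8 8B 21 C5 56 2A 89 06 → 0xD88B21C5562A8906.
0xD88B21C5562A8906 = 15603602465393117446.

15603602465393117446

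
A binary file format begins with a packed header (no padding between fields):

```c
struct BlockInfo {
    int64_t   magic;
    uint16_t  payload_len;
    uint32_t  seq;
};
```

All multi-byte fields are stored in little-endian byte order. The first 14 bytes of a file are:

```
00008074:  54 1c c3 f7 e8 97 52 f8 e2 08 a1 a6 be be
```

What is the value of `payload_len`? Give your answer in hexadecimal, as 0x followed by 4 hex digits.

0x08E2

`payload_len` follows `magic` (8 bytes), so it starts at byte offset 8 and occupies 2 bytes.
Bytes at offsets 8..9: E2 08.
Little-endian stores the least-significant byte at the lowest address.
Reassemble most-significant byte first: 08 E2 → 0x08E2.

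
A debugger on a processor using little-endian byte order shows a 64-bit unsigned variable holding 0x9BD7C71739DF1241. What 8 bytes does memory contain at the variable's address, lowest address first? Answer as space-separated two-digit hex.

41 12 DF 39 17 C7 D7 9B

Split into bytes (most-significant first): 9B D7 C7 17 39 DF 12 41.
Little-endian stores the least-significant byte at the lowest address.
So at ascending addresses the bytes are 41 12 DF 39 17 C7 D7 9B.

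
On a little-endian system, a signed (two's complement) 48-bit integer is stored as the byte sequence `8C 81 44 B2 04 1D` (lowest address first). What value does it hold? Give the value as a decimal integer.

Little-endian: lowest address holds the least-significant byte.
Reassemble most-significant byte first: 1D 04 B2 44 81 8C → 0x1D04B244818C.
0x1D04B244818C = 31906007908748.

31906007908748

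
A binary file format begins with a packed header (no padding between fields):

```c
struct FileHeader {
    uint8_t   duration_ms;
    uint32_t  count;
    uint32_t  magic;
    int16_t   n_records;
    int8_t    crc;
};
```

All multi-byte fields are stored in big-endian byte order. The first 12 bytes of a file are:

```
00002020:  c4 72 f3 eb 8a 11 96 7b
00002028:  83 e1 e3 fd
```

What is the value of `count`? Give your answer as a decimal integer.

`count` follows `duration_ms` (1 byte), so it starts at byte offset 1 and occupies 4 bytes.
Bytes at offsets 1..4: 72 F3 EB 8A.
Big-endian stores the most-significant byte at the lowest address.
The bytes are already most-significant first: 0x72F3EB8A.
0x72F3EB8A = 1928588170.

1928588170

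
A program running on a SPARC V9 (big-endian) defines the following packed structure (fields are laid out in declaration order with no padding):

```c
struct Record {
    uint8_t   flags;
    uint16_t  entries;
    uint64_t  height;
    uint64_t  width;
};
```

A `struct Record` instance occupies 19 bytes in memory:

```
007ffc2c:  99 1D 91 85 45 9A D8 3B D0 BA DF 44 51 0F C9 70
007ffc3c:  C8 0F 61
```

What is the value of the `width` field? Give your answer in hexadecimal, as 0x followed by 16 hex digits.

`width` follows `flags` (1 B), `entries` (2 B), `height` (8 B), so it starts at offset 1 + 2 + 8 = 11 and occupies 8 bytes.
Bytes at offsets 11..18: 44 51 0F C9 70 C8 0F 61.
Big-endian stores the most-significant byte at the lowest address.
The bytes are already most-significant first: 0x44510FC970C80F61.

0x44510FC970C80F61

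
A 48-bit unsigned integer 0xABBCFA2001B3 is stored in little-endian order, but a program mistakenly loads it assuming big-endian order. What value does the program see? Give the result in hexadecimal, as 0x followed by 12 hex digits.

0xB30120FABCAB

Stored little-endian, the bytes at ascending addresses are B3 01 20 FA BC AB.
Read back as big-endian, the last byte is least significant, giving 0xB30120FABCAB.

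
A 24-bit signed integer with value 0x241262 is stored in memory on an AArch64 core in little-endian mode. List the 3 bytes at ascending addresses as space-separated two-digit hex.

Split into bytes (most-significant first): 24 12 62.
In little-endian order the low byte comes first in memory.
So at ascending addresses the bytes are 62 12 24.

62 12 24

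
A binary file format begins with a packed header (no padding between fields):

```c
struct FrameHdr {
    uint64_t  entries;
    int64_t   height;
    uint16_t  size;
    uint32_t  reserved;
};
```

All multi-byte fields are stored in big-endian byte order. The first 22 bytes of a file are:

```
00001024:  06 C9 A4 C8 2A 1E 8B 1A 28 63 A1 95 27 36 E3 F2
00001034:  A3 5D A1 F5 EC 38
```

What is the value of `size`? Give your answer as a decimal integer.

41821

`size` follows `entries` (8 B), `height` (8 B), so it starts at offset 8 + 8 = 16 and occupies 2 bytes.
Bytes at offsets 16..17: A3 5D.
Big-endian: lowest address holds the most-significant byte.
The bytes are already most-significant first: 0xA35D.
0xA35D = 41821.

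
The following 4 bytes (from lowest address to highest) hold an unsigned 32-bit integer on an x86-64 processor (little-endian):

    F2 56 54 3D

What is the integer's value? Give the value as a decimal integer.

1028937458

Little-endian stores the least-significant byte at the lowest address.
Reassemble most-significant byte first: 3D 54 56 F2 → 0x3D5456F2.
0x3D5456F2 = 1028937458.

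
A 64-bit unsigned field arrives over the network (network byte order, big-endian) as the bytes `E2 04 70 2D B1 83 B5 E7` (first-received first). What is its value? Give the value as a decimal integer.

Big-endian: lowest address holds the most-significant byte.
The bytes are already most-significant first: 0xE204702DB183B5E7.
0xE204702DB183B5E7 = 16286265494032594407.

16286265494032594407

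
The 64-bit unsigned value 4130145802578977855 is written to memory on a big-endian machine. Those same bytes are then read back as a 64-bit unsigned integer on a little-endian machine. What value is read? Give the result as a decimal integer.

4567857946158518585

4130145802578977855 in 64-bit hexadecimal is 0x395139B9994A643F.
Stored big-endian, the bytes at ascending addresses are 39 51 39 B9 99 4A 64 3F.
Read back as little-endian, the first byte is least significant, giving 0x3F644A99B9395139.
0x3F644A99B9395139 = 4567857946158518585.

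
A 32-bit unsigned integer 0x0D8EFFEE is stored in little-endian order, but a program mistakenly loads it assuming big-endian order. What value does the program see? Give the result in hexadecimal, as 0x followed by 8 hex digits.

0xEEFF8E0D

Stored little-endian, the bytes at ascending addresses are EE FF 8E 0D.
Read back as big-endian, the last byte is least significant, giving 0xEEFF8E0D.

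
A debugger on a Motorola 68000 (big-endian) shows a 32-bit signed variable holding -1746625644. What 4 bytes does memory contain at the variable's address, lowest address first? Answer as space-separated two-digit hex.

97 E4 9B 94

Two's complement of -1746625644 in 32 bits: 1746625644 = 0x681B646C; invert → 0x97E49B93; add 1 → 0x97E49B94.
Split into bytes (most-significant first): 97 E4 9B 94.
Big-endian stores the most-significant byte at the lowest address.
So the memory order matches the most-significant-first order: 97 E4 9B 94.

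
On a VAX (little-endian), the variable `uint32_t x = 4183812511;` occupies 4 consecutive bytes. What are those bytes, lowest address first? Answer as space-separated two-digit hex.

4183812511 in hexadecimal, padded to 32 bits, is 0xF95FE99F.
Split into bytes (most-significant first): F9 5F E9 9F.
In little-endian order the low byte comes first in memory.
So at ascending addresses the bytes are 9F E9 5F F9.

9F E9 5F F9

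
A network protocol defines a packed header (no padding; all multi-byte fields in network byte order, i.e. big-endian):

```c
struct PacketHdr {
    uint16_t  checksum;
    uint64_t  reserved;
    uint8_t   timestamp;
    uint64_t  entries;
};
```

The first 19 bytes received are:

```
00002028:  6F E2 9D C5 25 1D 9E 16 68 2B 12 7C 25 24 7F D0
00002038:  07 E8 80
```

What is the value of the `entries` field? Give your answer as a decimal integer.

8945596366210984064

`entries` follows `checksum` (2 B), `reserved` (8 B), `timestamp` (1 B), so it starts at offset 2 + 8 + 1 = 11 and occupies 8 bytes.
Bytes at offsets 11..18: 7C 25 24 7F D0 07 E8 80.
Big-endian: lowest address holds the most-significant byte.
The bytes are already most-significant first: 0x7C25247FD007E880.
0x7C25247FD007E880 = 8945596366210984064.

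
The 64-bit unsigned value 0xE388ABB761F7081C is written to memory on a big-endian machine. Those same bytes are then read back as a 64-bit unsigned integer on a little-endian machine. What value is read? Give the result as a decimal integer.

Stored big-endian, the bytes at ascending addresses are E3 88 AB B7 61 F7 08 1C.
Read back as little-endian, the first byte is least significant, giving 0x1C08F761B7AB88E3.
0x1C08F761B7AB88E3 = 2020136431941028067.

2020136431941028067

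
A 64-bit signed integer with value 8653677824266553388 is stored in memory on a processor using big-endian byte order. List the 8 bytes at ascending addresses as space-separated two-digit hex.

78 18 0A 21 CC 15 48 2C

8653677824266553388 in hexadecimal, padded to 64 bits, is 0x78180A21CC15482C.
Split into bytes (most-significant first): 78 18 0A 21 CC 15 48 2C.
Big-endian: lowest address holds the most-significant byte.
So the memory order matches the most-significant-first order: 78 18 0A 21 CC 15 48 2C.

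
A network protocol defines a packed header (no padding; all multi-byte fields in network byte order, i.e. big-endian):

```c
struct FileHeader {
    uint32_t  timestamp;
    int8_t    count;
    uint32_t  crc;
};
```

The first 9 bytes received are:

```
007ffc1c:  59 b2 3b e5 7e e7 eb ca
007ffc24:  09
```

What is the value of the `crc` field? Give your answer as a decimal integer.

`crc` follows `timestamp` (4 B), `count` (1 B), so it starts at offset 4 + 1 = 5 and occupies 4 bytes.
Bytes at offsets 5..8: E7 EB CA 09.
Big-endian: lowest address holds the most-significant byte.
The bytes are already most-significant first: 0xE7EBCA09.
0xE7EBCA09 = 3890989577.

3890989577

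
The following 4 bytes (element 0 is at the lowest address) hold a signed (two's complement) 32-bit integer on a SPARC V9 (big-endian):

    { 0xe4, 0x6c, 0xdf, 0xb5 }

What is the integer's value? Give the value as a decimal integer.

Big-endian stores the most-significant byte at the lowest address.
The bytes are already most-significant first: 0xE46CDFB5.
Top bit is set, so as a signed 32-bit value this is 0xE46CDFB5 − 2^32 = -462626891.

-462626891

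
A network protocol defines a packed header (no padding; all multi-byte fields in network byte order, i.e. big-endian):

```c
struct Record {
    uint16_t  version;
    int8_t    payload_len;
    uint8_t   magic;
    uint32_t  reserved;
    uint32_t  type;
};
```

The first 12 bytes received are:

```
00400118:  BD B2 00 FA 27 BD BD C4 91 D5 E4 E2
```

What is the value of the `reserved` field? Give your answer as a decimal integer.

666746308

`reserved` follows `version` (2 B), `payload_len` (1 B), `magic` (1 B), so it starts at offset 2 + 1 + 1 = 4 and occupies 4 bytes.
Bytes at offsets 4..7: 27 BD BD C4.
Big-endian stores the most-significant byte at the lowest address.
The bytes are already most-significant first: 0x27BDBDC4.
0x27BDBDC4 = 666746308.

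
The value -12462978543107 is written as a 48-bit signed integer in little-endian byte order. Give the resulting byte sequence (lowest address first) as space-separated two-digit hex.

Two's complement of -12462978543107 in 48 bits: 12462978543107 = 0x0B55C368AE03; invert → 0xF4AA3C9751FC; add 1 → 0xF4AA3C9751FD.
Split into bytes (most-significant first): F4 AA 3C 97 51 FD.
Little-endian stores the least-significant byte at the lowest address.
So at ascending addresses the bytes are FD 51 97 3C AA F4.

FD 51 97 3C AA F4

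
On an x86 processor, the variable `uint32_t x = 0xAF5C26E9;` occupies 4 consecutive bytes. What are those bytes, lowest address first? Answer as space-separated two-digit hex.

Split into bytes (most-significant first): AF 5C 26 E9.
Little-endian: lowest address holds the least-significant byte.
So at ascending addresses the bytes are E9 26 5C AF.

E9 26 5C AF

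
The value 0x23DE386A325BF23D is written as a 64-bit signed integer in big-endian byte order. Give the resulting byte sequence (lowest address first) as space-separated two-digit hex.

Split into bytes (most-significant first): 23 DE 38 6A 32 5B F2 3D.
Big-endian stores the most-significant byte at the lowest address.
So the memory order matches the most-significant-first order: 23 DE 38 6A 32 5B F2 3D.

23 DE 38 6A 32 5B F2 3D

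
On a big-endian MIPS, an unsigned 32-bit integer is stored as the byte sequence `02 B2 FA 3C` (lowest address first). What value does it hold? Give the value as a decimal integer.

Big-endian stores the most-significant byte at the lowest address.
The bytes are already most-significant first: 0x02B2FA3C.
0x02B2FA3C = 45283900.

45283900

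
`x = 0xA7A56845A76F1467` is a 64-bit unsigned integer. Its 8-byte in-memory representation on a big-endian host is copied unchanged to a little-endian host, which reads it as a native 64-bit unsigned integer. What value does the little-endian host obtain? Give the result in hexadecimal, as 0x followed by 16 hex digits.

0x67146FA74568A5A7

Stored big-endian, the bytes at ascending addresses are A7 A5 68 45 A7 6F 14 67.
Read back as little-endian, the first byte is least significant, giving 0x67146FA74568A5A7.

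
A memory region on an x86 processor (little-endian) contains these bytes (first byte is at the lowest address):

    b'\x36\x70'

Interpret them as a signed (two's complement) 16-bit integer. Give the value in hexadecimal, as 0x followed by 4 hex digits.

Little-endian stores the least-significant byte at the lowest address.
Reassemble most-significant byte first: 70 36 → 0x7036.

0x7036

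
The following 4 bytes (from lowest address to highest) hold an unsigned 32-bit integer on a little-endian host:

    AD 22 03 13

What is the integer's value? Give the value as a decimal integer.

318972589

Little-endian stores the least-significant byte at the lowest address.
Reassemble most-significant byte first: 13 03 22 AD → 0x130322AD.
0x130322AD = 318972589.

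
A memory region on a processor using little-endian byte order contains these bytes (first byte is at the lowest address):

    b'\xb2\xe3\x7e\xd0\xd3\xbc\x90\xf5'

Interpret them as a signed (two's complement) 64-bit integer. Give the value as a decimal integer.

-751893519848774734

Little-endian stores the least-significant byte at the lowest address.
Reassemble most-significant byte first: F5 90 BC D3 D0 7E E3 B2 → 0xF590BCD3D07EE3B2.
Top bit is set, so as a signed 64-bit value this is 0xF590BCD3D07EE3B2 − 2^64 = -751893519848774734.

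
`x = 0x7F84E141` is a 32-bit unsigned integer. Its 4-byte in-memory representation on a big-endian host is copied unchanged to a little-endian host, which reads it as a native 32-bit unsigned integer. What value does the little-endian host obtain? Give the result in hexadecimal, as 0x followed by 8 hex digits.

Stored big-endian, the bytes at ascending addresses are 7F 84 E1 41.
Read back as little-endian, the first byte is least significant, giving 0x41E1847F.

0x41E1847F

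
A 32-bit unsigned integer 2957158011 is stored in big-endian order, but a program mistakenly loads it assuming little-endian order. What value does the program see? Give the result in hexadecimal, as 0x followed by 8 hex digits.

0x7BA642B0

2957158011 in 32-bit hexadecimal is 0xB042A67B.
Stored big-endian, the bytes at ascending addresses are B0 42 A6 7B.
Read back as little-endian, the first byte is least significant, giving 0x7BA642B0.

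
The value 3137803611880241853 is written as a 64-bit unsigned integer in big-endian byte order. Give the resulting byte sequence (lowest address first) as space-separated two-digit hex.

3137803611880241853 in hexadecimal, padded to 64 bits, is 0x2B8BB7C29D0F3ABD.
Split into bytes (most-significant first): 2B 8B B7 C2 9D 0F 3A BD.
Big-endian stores the most-significant byte at the lowest address.
So the memory order matches the most-significant-first order: 2B 8B B7 C2 9D 0F 3A BD.

2B 8B B7 C2 9D 0F 3A BD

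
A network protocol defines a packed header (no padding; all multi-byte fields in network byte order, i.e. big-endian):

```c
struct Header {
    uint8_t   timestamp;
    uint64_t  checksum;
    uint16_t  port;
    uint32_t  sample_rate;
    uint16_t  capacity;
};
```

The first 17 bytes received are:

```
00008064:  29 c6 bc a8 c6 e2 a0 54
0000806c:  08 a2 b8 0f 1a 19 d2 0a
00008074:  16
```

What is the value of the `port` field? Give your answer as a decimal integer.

41656

`port` follows `timestamp` (1 B), `checksum` (8 B), so it starts at offset 1 + 8 = 9 and occupies 2 bytes.
Bytes at offsets 9..10: A2 B8.
Big-endian: lowest address holds the most-significant byte.
The bytes are already most-significant first: 0xA2B8.
0xA2B8 = 41656.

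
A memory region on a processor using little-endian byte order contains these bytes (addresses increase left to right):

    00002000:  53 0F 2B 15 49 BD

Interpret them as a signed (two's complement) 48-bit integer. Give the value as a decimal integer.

Little-endian: lowest address holds the least-significant byte.
Reassemble most-significant byte first: BD 49 15 2B 0F 53 → 0xBD49152B0F53.
Top bit is set, so as a signed 48-bit value this is 0xBD49152B0F53 − 2^48 = -73353391304877.

-73353391304877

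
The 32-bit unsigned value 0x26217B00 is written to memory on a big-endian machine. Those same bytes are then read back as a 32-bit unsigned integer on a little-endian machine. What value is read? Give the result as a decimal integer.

Stored big-endian, the bytes at ascending addresses are 26 21 7B 00.
Read back as little-endian, the first byte is least significant, giving 0x007B2126.
0x007B2126 = 8069414.

8069414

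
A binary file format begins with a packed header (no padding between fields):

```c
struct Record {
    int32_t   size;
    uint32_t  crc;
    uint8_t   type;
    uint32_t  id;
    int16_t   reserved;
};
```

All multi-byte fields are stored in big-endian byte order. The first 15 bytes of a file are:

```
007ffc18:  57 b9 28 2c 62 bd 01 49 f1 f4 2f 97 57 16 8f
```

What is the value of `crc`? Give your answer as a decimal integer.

`crc` follows `size` (4 bytes), so it starts at byte offset 4 and occupies 4 bytes.
Bytes at offsets 4..7: 62 BD 01 49.
Big-endian: lowest address holds the most-significant byte.
The bytes are already most-significant first: 0x62BD0149.
0x62BD0149 = 1656553801.

1656553801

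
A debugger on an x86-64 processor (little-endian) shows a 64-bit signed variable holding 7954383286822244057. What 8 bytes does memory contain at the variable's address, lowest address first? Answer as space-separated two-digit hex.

7954383286822244057 in hexadecimal, padded to 64 bits, is 0x6E63A5748A580ED9.
Split into bytes (most-significant first): 6E 63 A5 74 8A 58 0E D9.
Little-endian stores the least-significant byte at the lowest address.
So at ascending addresses the bytes are D9 0E 58 8A 74 A5 63 6E.

D9 0E 58 8A 74 A5 63 6E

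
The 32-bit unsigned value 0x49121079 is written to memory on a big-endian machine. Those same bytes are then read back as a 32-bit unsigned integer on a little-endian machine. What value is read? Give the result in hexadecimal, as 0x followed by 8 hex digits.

0x79101249

Stored big-endian, the bytes at ascending addresses are 49 12 10 79.
Read back as little-endian, the first byte is least significant, giving 0x79101249.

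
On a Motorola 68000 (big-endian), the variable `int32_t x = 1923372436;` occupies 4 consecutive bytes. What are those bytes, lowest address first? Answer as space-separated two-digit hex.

1923372436 in hexadecimal, padded to 32 bits, is 0x72A45594.
Split into bytes (most-significant first): 72 A4 55 94.
In big-endian order the high byte comes first in memory.
So the memory order matches the most-significant-first order: 72 A4 55 94.

72 A4 55 94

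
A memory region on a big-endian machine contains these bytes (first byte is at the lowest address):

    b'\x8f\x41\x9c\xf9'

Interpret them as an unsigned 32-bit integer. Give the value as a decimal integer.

Big-endian: lowest address holds the most-significant byte.
The bytes are already most-significant first: 0x8F419CF9.
0x8F419CF9 = 2403441913.

2403441913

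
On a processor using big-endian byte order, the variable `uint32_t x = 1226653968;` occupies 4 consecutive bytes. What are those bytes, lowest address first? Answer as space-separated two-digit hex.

49 1D 41 10

1226653968 in hexadecimal, padded to 32 bits, is 0x491D4110.
Split into bytes (most-significant first): 49 1D 41 10.
In big-endian order the high byte comes first in memory.
So the memory order matches the most-significant-first order: 49 1D 41 10.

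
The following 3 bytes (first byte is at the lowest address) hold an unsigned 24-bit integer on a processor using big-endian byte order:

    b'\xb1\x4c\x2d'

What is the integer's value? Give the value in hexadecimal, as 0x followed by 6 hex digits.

0xB14C2D

Big-endian: lowest address holds the most-significant byte.
The bytes are already most-significant first: 0xB14C2D.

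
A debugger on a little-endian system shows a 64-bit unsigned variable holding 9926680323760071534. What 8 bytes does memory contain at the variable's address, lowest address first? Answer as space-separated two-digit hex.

9926680323760071534 in hexadecimal, padded to 64 bits, is 0x89C2A7292094236E.
Split into bytes (most-significant first): 89 C2 A7 29 20 94 23 6E.
Little-endian: lowest address holds the least-significant byte.
So at ascending addresses the bytes are 6E 23 94 20 29 A7 C2 89.

6E 23 94 20 29 A7 C2 89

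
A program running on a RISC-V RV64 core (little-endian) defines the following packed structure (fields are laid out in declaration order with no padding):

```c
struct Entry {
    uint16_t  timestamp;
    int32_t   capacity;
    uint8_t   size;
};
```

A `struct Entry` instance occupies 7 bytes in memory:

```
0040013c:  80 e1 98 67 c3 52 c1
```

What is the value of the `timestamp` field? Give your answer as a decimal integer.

`timestamp` is the first field, at byte offset 0, occupying 2 bytes.
Bytes at offsets 0..1: 80 E1.
In little-endian order the low byte comes first in memory.
Reassemble most-significant byte first: E1 80 → 0xE180.
0xE180 = 57728.

57728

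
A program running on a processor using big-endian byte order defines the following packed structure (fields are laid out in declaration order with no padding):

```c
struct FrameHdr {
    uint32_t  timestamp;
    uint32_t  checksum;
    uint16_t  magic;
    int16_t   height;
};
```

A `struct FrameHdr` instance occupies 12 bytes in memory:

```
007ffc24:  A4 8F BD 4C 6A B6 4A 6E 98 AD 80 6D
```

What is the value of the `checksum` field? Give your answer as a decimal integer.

`checksum` follows `timestamp` (4 bytes), so it starts at byte offset 4 and occupies 4 bytes.
Bytes at offsets 4..7: 6A B6 4A 6E.
In big-endian order the high byte comes first in memory.
The bytes are already most-significant first: 0x6AB64A6E.
0x6AB64A6E = 1790331502.

1790331502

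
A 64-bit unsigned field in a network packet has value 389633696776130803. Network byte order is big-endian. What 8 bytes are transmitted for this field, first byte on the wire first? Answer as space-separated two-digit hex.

389633696776130803 in hexadecimal, padded to 64 bits, is 0x056841C868DD10F3.
Split into bytes (most-significant first): 05 68 41 C8 68 DD 10 F3.
In big-endian order the high byte comes first in memory.
So the memory order matches the most-significant-first order: 05 68 41 C8 68 DD 10 F3.

05 68 41 C8 68 DD 10 F3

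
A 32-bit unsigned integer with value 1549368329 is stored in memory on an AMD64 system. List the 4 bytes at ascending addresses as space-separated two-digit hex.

1549368329 in hexadecimal, padded to 32 bits, is 0x5C597C09.
Split into bytes (most-significant first): 5C 59 7C 09.
In little-endian order the low byte comes first in memory.
So at ascending addresses the bytes are 09 7C 59 5C.

09 7C 59 5C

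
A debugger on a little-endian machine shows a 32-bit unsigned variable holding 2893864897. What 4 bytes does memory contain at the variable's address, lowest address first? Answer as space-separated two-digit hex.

2893864897 in hexadecimal, padded to 32 bits, is 0xAC7CDFC1.
Split into bytes (most-significant first): AC 7C DF C1.
Little-endian: lowest address holds the least-significant byte.
So at ascending addresses the bytes are C1 DF 7C AC.

C1 DF 7C AC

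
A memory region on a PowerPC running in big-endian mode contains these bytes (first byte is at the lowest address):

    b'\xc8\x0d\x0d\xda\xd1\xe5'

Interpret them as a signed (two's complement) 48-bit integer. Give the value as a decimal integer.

-61516584136219

In big-endian order the high byte comes first in memory.
The bytes are already most-significant first: 0xC80D0DDAD1E5.
Top bit is set, so as a signed 48-bit value this is 0xC80D0DDAD1E5 − 2^48 = -61516584136219.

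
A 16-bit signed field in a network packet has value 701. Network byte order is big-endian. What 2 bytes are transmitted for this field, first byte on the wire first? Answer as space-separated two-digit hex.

701 in hexadecimal, padded to 16 bits, is 0x02BD.
Split into bytes (most-significant first): 02 BD.
Big-endian stores the most-significant byte at the lowest address.
So the memory order matches the most-significant-first order: 02 BD.

02 BD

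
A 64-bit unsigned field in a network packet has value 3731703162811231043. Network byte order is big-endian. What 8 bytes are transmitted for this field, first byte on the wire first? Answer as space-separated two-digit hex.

33 C9 AC 41 52 90 AB 43

3731703162811231043 in hexadecimal, padded to 64 bits, is 0x33C9AC415290AB43.
Split into bytes (most-significant first): 33 C9 AC 41 52 90 AB 43.
Big-endian: lowest address holds the most-significant byte.
So the memory order matches the most-significant-first order: 33 C9 AC 41 52 90 AB 43.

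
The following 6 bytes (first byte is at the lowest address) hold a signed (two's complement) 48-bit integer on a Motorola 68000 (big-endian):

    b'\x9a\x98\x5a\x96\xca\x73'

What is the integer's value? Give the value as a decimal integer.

-111495831172493

In big-endian order the high byte comes first in memory.
The bytes are already most-significant first: 0x9A985A96CA73.
Top bit is set, so as a signed 48-bit value this is 0x9A985A96CA73 − 2^48 = -111495831172493.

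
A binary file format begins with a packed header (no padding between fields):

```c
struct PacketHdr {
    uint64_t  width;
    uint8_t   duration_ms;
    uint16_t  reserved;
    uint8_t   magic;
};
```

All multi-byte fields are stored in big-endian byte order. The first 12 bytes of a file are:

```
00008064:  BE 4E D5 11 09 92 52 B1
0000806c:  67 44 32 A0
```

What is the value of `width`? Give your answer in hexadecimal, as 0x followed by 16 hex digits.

0xBE4ED511099252B1

`width` is the first field, at byte offset 0, occupying 8 bytes.
Bytes at offsets 0..7: BE 4E D5 11 09 92 52 B1.
Big-endian stores the most-significant byte at the lowest address.
The bytes are already most-significant first: 0xBE4ED511099252B1.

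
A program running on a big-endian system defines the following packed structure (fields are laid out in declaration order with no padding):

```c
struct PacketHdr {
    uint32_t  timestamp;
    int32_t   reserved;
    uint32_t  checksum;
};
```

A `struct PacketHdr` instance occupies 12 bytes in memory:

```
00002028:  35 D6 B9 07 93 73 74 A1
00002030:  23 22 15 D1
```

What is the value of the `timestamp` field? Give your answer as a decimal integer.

903264519

`timestamp` is the first field, at byte offset 0, occupying 4 bytes.
Bytes at offsets 0..3: 35 D6 B9 07.
Big-endian: lowest address holds the most-significant byte.
The bytes are already most-significant first: 0x35D6B907.
0x35D6B907 = 903264519.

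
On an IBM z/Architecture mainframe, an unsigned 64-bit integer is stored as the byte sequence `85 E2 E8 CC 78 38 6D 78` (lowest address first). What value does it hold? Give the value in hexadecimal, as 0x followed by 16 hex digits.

0x85E2E8CC78386D78

Big-endian: lowest address holds the most-significant byte.
The bytes are already most-significant first: 0x85E2E8CC78386D78.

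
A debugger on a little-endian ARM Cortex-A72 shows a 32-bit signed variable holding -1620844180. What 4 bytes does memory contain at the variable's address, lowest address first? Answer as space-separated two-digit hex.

6C E1 63 9F

Two's complement of -1620844180 in 32 bits: 1620844180 = 0x609C1E94; invert → 0x9F63E16B; add 1 → 0x9F63E16C.
Split into bytes (most-significant first): 9F 63 E1 6C.
Little-endian stores the least-significant byte at the lowest address.
So at ascending addresses the bytes are 6C E1 63 9F.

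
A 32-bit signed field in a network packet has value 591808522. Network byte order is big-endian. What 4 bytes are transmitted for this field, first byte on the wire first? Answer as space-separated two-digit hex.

591808522 in hexadecimal, padded to 32 bits, is 0x2346480A.
Split into bytes (most-significant first): 23 46 48 0A.
In big-endian order the high byte comes first in memory.
So the memory order matches the most-significant-first order: 23 46 48 0A.

23 46 48 0A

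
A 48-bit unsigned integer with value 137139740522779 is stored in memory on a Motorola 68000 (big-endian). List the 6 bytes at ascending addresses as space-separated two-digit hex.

7C BA 55 84 B9 1B

137139740522779 in hexadecimal, padded to 48 bits, is 0x7CBA5584B91B.
Split into bytes (most-significant first): 7C BA 55 84 B9 1B.
In big-endian order the high byte comes first in memory.
So the memory order matches the most-significant-first order: 7C BA 55 84 B9 1B.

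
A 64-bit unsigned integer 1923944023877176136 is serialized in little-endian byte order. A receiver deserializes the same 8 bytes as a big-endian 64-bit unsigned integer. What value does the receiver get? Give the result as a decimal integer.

5209520653555249946

1923944023877176136 in 64-bit hexadecimal is 0x1AB338E56EEF4B48.
Stored little-endian, the bytes at ascending addresses are 48 4B EF 6E E5 38 B3 1A.
Read back as big-endian, the last byte is least significant, giving 0x484BEF6EE538B31A.
0x484BEF6EE538B31A = 5209520653555249946.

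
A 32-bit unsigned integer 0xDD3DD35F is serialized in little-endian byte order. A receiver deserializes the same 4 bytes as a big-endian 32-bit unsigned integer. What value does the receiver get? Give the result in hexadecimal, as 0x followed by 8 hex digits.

0x5FD33DDD

Stored little-endian, the bytes at ascending addresses are 5F D3 3D DD.
Read back as big-endian, the last byte is least significant, giving 0x5FD33DDD.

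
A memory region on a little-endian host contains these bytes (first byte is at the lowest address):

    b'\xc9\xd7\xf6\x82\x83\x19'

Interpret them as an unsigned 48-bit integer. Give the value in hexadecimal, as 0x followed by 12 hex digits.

In little-endian order the low byte comes first in memory.
Reassemble most-significant byte first: 19 83 82 F6 D7 C9 → 0x198382F6D7C9.

0x198382F6D7C9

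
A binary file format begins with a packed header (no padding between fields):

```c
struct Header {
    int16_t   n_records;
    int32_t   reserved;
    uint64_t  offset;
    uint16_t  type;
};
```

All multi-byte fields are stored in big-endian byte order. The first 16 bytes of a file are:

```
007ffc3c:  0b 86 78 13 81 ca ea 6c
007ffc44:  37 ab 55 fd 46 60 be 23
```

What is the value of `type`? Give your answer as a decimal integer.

48675

`type` follows `n_records` (2 B), `reserved` (4 B), `offset` (8 B), so it starts at offset 2 + 4 + 8 = 14 and occupies 2 bytes.
Bytes at offsets 14..15: BE 23.
Big-endian stores the most-significant byte at the lowest address.
The bytes are already most-significant first: 0xBE23.
0xBE23 = 48675.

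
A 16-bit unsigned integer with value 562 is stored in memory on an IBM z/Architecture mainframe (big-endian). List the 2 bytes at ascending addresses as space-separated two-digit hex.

562 in hexadecimal, padded to 16 bits, is 0x0232.
Split into bytes (most-significant first): 02 32.
Big-endian stores the most-significant byte at the lowest address.
So the memory order matches the most-significant-first order: 02 32.

02 32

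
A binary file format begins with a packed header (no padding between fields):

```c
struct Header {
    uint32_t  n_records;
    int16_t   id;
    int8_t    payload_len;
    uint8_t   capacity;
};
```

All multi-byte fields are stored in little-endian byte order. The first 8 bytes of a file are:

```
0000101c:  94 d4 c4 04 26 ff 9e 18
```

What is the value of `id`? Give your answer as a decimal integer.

`id` follows `n_records` (4 bytes), so it starts at byte offset 4 and occupies 2 bytes.
Bytes at offsets 4..5: 26 FF.
Little-endian stores the least-significant byte at the lowest address.
Reassemble most-significant byte first: FF 26 → 0xFF26.
Top bit is set, so as a signed 16-bit value this is 0xFF26 − 2^16 = -218.

-218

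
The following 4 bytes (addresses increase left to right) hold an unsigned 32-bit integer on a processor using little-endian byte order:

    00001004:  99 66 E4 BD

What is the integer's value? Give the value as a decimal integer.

In little-endian order the low byte comes first in memory.
Reassemble most-significant byte first: BD E4 66 99 → 0xBDE46699.
0xBDE46699 = 3185862297.

3185862297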